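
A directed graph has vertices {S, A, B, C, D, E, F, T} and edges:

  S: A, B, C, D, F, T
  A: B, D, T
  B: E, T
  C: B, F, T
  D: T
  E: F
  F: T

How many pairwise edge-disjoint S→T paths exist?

Assign every edge capacity 1; by Menger, the answer equals the max flow.
Path S→T (+1); total 1.
Path S→A→T (+1); total 2.
Path S→B→T (+1); total 3.
Path S→C→T (+1); total 4.
Path S→D→T (+1); total 5.
Path S→F→T (+1); total 6.
No residual S→T path; max flow = 6.
Certifying cut of size 6: {S→A, S→B, S→C, S→D, S→F, S→T}.

6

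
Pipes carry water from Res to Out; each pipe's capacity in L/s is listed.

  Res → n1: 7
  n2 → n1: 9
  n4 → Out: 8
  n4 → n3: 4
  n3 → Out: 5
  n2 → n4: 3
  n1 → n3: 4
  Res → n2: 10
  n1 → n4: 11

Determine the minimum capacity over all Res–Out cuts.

13

Augment Res→n1→n3→Out: bottleneck 4, flow now 4.
Augment Res→n1→n4→Out: bottleneck 3, flow now 7.
Augment Res→n2→n4→Out: bottleneck 3, flow now 10.
Augment Res→n2→n1→n4→Out: bottleneck 2, flow now 12.
Augment Res→n2→n1→n4→n3→Out: bottleneck 1, flow now 13.
No augmenting path remains; maximum flow = 13.
By max-flow min-cut, the minimum cut capacity equals the max flow.
In the residual graph, reachable from Res: {Res, n1, n2, n3, n4}.
Min-cut edges: n3→Out (5), n4→Out (8); capacity 5 + 8 = 13.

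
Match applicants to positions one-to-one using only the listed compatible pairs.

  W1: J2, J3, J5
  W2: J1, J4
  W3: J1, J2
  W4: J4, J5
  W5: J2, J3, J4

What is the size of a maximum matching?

5

Unit-capacity flow: source→left, listed edges, right→sink; max matching = max flow.
Augmenting path W1→J2 (+1); matched 1.
Augmenting path W2→J1 (+1); matched 2.
Augmenting path W4→J4 (+1); matched 3.
Augmenting path W5→J3 (+1); matched 4.
Augmenting path W3→J2→W1→J5 (+1); matched 5.
No augmenting path remains; maximum matching = 5.
König certificate: {W1, W2, W3, W4, W5} is a vertex cover of size 5 (every listed pair touches it), so no matching can be larger.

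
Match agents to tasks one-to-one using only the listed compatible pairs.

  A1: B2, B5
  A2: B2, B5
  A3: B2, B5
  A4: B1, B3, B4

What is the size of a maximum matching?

3

Unit-capacity flow: source→left, listed edges, right→sink; max matching = max flow.
Augmenting path A1→B2 (+1); matched 1.
Augmenting path A2→B5 (+1); matched 2.
Augmenting path A4→B1 (+1); matched 3.
No augmenting path remains; maximum matching = 3.
König certificate: {A4, B2, B5} is a vertex cover of size 3 (every listed pair touches it), so no matching can be larger.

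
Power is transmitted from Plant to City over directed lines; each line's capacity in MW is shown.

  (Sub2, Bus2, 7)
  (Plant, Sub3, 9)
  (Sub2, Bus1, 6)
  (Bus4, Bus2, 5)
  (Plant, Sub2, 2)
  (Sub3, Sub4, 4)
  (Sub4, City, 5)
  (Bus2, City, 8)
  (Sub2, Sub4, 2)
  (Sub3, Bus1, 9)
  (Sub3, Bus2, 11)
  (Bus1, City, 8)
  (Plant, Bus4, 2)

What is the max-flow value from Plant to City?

Augment Plant→Bus4→Bus2→City: bottleneck 2, flow now 2.
Augment Plant→Sub3→Sub4→City: bottleneck 4, flow now 6.
Augment Plant→Sub3→Bus2→City: bottleneck 5, flow now 11.
Augment Plant→Sub2→Sub4→City: bottleneck 1, flow now 12.
Augment Plant→Sub2→Bus2→City: bottleneck 1, flow now 13.
No augmenting path remains; maximum flow = 13.
In the residual graph, reachable from Plant: {Plant}.
Min-cut edges: Plant→Bus4 (2), Plant→Sub3 (9), Plant→Sub2 (2); capacity 2 + 9 + 2 = 13.
This cut is saturated, so no flow can exceed 13.

13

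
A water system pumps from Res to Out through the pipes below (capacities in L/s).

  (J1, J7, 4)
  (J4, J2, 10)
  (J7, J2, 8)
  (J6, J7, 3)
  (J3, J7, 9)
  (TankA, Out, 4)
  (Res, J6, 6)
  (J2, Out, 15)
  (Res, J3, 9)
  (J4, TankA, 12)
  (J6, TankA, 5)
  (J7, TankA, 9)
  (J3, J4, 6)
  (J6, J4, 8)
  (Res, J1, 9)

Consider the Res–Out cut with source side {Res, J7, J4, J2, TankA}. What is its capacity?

43

Edges leaving {Res, J7, J4, J2, TankA}: Res→J3 (9), Res→J6 (6), Res→J1 (9), J2→Out (15), TankA→Out (4).
Cut capacity = 9 + 6 + 9 + 15 + 4 = 43.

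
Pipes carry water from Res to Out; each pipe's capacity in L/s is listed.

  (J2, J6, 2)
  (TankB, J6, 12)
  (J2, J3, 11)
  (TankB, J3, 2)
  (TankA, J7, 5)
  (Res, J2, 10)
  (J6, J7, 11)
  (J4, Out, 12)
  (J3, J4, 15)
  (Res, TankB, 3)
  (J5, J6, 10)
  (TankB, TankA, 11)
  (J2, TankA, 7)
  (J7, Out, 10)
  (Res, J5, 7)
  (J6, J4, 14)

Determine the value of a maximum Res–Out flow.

20

Augment Res→TankB→J6→J7→Out: bottleneck 3, flow now 3.
Augment Res→J5→J6→J7→Out: bottleneck 7, flow now 10.
Augment Res→J2→J6→J4→Out: bottleneck 2, flow now 12.
Augment Res→J2→J3→J4→Out: bottleneck 8, flow now 20.
No augmenting path remains; maximum flow = 20.
In the residual graph, reachable from Res: {Res}.
Min-cut edges: Res→TankB (3), Res→J5 (7), Res→J2 (10); capacity 3 + 7 + 10 = 20.
This cut is saturated, so no flow can exceed 20.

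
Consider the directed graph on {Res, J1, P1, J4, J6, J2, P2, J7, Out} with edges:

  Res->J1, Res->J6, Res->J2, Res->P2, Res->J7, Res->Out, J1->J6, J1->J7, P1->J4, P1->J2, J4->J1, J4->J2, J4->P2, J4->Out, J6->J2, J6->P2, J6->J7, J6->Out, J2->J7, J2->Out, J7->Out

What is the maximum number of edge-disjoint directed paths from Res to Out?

Assign every edge capacity 1; by Menger, the answer equals the max flow.
Path Res→Out (+1); total 1.
Path Res→J6→Out (+1); total 2.
Path Res→J2→Out (+1); total 3.
Path Res→J7→Out (+1); total 4.
No residual Res→Out path; max flow = 4.
Certifying cut of size 4: {J2→Out, J6→Out, J7→Out, Res→Out}.

4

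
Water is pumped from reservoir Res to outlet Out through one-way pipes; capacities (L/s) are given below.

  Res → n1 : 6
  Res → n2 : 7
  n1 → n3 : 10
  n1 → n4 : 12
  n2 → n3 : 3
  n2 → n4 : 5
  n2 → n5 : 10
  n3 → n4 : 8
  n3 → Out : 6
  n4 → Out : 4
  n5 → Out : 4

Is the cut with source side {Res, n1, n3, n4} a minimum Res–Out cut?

No — its capacity is 17, but the minimum cut has capacity 13.

Given cut capacity: 7 + 6 + 4 = 17.
Augment Res→n1→n3→Out: bottleneck 6, flow now 6.
Augment Res→n2→n4→Out: bottleneck 4, flow now 10.
Augment Res→n2→n5→Out: bottleneck 3, flow now 13.
No augmenting path remains; maximum flow = 13.
In the residual graph, reachable from Res: {Res}.
Min-cut edges: Res→n1 (6), Res→n2 (7); capacity 6 + 7 = 13.
Cut capacity 17 exceeds the max flow 13, so it is not minimum.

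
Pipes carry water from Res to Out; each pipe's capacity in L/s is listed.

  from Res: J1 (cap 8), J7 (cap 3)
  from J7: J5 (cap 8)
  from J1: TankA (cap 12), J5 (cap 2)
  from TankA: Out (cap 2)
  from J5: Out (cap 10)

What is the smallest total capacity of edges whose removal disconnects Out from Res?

7

Augment Res→J7→J5→Out: bottleneck 3, flow now 3.
Augment Res→J1→TankA→Out: bottleneck 2, flow now 5.
Augment Res→J1→J5→Out: bottleneck 2, flow now 7.
No augmenting path remains; maximum flow = 7.
By max-flow min-cut, the minimum cut capacity equals the max flow.
In the residual graph, reachable from Res: {Res, J1, TankA}.
Min-cut edges: Res→J7 (3), J1→J5 (2), TankA→Out (2); capacity 3 + 2 + 2 = 7.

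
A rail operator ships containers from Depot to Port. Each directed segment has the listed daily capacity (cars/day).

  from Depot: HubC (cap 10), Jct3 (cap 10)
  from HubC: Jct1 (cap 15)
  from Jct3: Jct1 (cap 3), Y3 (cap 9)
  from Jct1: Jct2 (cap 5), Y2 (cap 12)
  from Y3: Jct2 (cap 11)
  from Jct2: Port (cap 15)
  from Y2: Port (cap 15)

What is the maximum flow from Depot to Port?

Augment Depot→HubC→Jct1→Jct2→Port: bottleneck 5, flow now 5.
Augment Depot→HubC→Jct1→Y2→Port: bottleneck 5, flow now 10.
Augment Depot→Jct3→Jct1→Y2→Port: bottleneck 3, flow now 13.
Augment Depot→Jct3→Y3→Jct2→Port: bottleneck 7, flow now 20.
No augmenting path remains; maximum flow = 20.
In the residual graph, reachable from Depot: {Depot}.
Min-cut edges: Depot→HubC (10), Depot→Jct3 (10); capacity 10 + 10 = 20.
This cut is saturated, so no flow can exceed 20.

20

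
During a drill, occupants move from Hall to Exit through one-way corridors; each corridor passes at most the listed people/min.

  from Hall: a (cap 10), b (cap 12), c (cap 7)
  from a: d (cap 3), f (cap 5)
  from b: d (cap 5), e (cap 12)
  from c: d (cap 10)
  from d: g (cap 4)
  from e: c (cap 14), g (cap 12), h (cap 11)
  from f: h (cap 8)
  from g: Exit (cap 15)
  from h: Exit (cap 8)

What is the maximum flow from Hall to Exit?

Augment Hall→a→d→g→Exit: bottleneck 3, flow now 3.
Augment Hall→a→f→h→Exit: bottleneck 5, flow now 8.
Augment Hall→b→d→g→Exit: bottleneck 1, flow now 9.
Augment Hall→b→e→g→Exit: bottleneck 11, flow now 20.
Augment Hall→c→d→b→e→h→Exit: bottleneck 1, flow now 21. (uses reverse residual edge)
No augmenting path remains; maximum flow = 21.
In the residual graph, reachable from Hall: {Hall, a, c, d}.
Min-cut edges: Hall→b (12), a→f (5), d→g (4); capacity 12 + 5 + 4 = 21.
This cut is saturated, so no flow can exceed 21.

21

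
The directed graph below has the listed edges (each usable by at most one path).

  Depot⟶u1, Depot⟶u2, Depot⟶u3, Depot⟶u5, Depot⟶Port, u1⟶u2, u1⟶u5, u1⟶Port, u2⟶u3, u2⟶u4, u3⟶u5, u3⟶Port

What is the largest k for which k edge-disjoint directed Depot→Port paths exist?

Assign every edge capacity 1; by Menger, the answer equals the max flow.
Path Depot→Port (+1); total 1.
Path Depot→u1→Port (+1); total 2.
Path Depot→u3→Port (+1); total 3.
No residual Depot→Port path; max flow = 3.
Certifying cut of size 3: {Depot→Port, Depot→u1, u3→Port}.

3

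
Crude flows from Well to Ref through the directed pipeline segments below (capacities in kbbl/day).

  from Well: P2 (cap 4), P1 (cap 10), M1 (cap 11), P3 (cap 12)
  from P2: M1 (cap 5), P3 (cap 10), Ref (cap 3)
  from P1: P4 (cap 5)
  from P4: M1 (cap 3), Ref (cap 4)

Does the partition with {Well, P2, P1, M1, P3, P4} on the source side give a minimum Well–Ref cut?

Given cut capacity: 3 + 4 = 7.
Augment Well→P2→Ref: bottleneck 3, flow now 3.
Augment Well→P1→P4→Ref: bottleneck 4, flow now 7.
No augmenting path remains; maximum flow = 7.
Cut capacity 7 equals the max flow, so it is a minimum cut.

Yes — it is a minimum cut (capacity 7).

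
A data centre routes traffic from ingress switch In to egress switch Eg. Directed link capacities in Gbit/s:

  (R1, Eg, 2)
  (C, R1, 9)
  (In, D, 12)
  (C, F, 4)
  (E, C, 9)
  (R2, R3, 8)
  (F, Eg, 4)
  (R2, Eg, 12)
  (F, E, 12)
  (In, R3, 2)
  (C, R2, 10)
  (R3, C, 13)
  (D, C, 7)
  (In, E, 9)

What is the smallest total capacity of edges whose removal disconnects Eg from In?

16

Augment In→R3→C→R1→Eg: bottleneck 2, flow now 2.
Augment In→D→C→R2→Eg: bottleneck 7, flow now 9.
Augment In→E→C→R2→Eg: bottleneck 3, flow now 12.
Augment In→E→C→F→Eg: bottleneck 4, flow now 16.
No augmenting path remains; maximum flow = 16.
By max-flow min-cut, the minimum cut capacity equals the max flow.
In the residual graph, reachable from In: {In, R3, D, E, C, R1}.
Min-cut edges: C→R2 (10), C→F (4), R1→Eg (2); capacity 10 + 4 + 2 = 16.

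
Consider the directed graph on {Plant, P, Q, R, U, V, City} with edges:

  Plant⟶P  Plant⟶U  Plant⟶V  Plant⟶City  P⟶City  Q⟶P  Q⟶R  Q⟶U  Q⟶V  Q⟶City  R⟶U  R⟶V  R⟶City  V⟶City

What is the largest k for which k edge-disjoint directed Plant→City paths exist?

Assign every edge capacity 1; by Menger, the answer equals the max flow.
Path Plant→City (+1); total 1.
Path Plant→P→City (+1); total 2.
Path Plant→V→City (+1); total 3.
No residual Plant→City path; max flow = 3.
Certifying cut of size 3: {Plant→City, Plant→P, Plant→V}.

3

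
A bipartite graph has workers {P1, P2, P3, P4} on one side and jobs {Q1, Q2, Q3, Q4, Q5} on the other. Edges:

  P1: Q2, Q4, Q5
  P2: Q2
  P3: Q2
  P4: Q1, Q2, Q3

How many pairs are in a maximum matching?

Unit-capacity flow: source→left, listed edges, right→sink; max matching = max flow.
Augmenting path P1→Q2 (+1); matched 1.
Augmenting path P4→Q1 (+1); matched 2.
Augmenting path P2→Q2→P1→Q4 (+1); matched 3.
No augmenting path remains; maximum matching = 3.
König certificate: {P1, P4, Q2} is a vertex cover of size 3 (every listed pair touches it), so no matching can be larger.

3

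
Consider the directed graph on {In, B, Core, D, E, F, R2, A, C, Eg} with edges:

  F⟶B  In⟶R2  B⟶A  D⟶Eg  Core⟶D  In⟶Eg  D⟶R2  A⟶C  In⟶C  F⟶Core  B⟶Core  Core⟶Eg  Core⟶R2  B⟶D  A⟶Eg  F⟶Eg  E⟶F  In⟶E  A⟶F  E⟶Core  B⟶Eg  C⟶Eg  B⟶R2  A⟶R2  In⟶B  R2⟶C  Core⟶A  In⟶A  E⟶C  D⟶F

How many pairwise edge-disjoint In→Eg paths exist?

Assign every edge capacity 1; by Menger, the answer equals the max flow.
Path In→Eg (+1); total 1.
Path In→B→Eg (+1); total 2.
Path In→A→Eg (+1); total 3.
Path In→C→Eg (+1); total 4.
Path In→E→Core→Eg (+1); total 5.
No residual In→Eg path; max flow = 5.
Certifying cut of size 5: {C→Eg, In→A, In→B, In→E, In→Eg}.

5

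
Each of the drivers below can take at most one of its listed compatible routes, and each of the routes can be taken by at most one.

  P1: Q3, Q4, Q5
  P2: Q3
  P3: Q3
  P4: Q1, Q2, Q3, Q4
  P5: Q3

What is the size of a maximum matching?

Unit-capacity flow: source→left, listed edges, right→sink; max matching = max flow.
Augmenting path P1→Q3 (+1); matched 1.
Augmenting path P4→Q1 (+1); matched 2.
Augmenting path P2→Q3→P1→Q4 (+1); matched 3.
No augmenting path remains; maximum matching = 3.
König certificate: {P1, P4, Q3} is a vertex cover of size 3 (every listed pair touches it), so no matching can be larger.

3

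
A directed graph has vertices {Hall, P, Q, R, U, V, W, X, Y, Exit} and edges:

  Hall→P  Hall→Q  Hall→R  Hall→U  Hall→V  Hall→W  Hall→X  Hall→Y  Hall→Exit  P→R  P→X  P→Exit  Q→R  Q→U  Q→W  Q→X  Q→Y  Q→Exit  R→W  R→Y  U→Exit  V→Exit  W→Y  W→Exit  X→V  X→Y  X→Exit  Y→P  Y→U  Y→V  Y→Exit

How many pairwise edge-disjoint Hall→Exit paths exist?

Assign every edge capacity 1; by Menger, the answer equals the max flow.
Path Hall→Exit (+1); total 1.
Path Hall→P→Exit (+1); total 2.
Path Hall→Q→Exit (+1); total 3.
Path Hall→U→Exit (+1); total 4.
Path Hall→V→Exit (+1); total 5.
Path Hall→W→Exit (+1); total 6.
Path Hall→X→Exit (+1); total 7.
Path Hall→Y→Exit (+1); total 8.
No residual Hall→Exit path; max flow = 8.
Certifying cut of size 8: {Hall→Exit, Hall→Q, P→Exit, U→Exit, V→Exit, W→Exit, X→Exit, Y→Exit}.

8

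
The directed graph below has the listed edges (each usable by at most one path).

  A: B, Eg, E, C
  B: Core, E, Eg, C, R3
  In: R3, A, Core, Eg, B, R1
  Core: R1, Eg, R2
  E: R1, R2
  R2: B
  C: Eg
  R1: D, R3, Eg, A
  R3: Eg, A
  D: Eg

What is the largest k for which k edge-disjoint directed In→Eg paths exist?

Assign every edge capacity 1; by Menger, the answer equals the max flow.
Path In→Eg (+1); total 1.
Path In→R3→Eg (+1); total 2.
Path In→A→Eg (+1); total 3.
Path In→Core→Eg (+1); total 4.
Path In→B→Eg (+1); total 5.
Path In→R1→Eg (+1); total 6.
No residual In→Eg path; max flow = 6.
Certifying cut of size 6: {In→A, In→B, In→Core, In→Eg, In→R1, In→R3}.

6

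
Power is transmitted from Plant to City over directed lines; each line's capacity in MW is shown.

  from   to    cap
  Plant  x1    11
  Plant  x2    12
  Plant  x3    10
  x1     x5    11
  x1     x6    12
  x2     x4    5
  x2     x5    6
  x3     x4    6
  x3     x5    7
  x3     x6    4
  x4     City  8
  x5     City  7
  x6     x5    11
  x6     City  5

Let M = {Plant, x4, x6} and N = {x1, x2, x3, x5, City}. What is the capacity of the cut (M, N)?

Edges leaving {Plant, x4, x6}: Plant→x1 (11), Plant→x2 (12), Plant→x3 (10), x4→City (8), x6→x5 (11), x6→City (5).
Cut capacity = 11 + 12 + 10 + 8 + 11 + 5 = 57.

57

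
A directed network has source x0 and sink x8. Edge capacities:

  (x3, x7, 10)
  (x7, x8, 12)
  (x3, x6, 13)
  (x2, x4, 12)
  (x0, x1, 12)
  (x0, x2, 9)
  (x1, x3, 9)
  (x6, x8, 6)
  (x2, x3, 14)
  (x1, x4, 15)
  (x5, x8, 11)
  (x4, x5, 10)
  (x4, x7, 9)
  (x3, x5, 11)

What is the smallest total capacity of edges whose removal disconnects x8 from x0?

Augment x0→x1→x3→x5→x8: bottleneck 9, flow now 9.
Augment x0→x1→x4→x5→x8: bottleneck 2, flow now 11.
Augment x0→x1→x4→x7→x8: bottleneck 1, flow now 12.
Augment x0→x2→x3→x6→x8: bottleneck 6, flow now 18.
Augment x0→x2→x3→x7→x8: bottleneck 3, flow now 21.
No augmenting path remains; maximum flow = 21.
By max-flow min-cut, the minimum cut capacity equals the max flow.
In the residual graph, reachable from x0: {x0}.
Min-cut edges: x0→x1 (12), x0→x2 (9); capacity 12 + 9 = 21.

21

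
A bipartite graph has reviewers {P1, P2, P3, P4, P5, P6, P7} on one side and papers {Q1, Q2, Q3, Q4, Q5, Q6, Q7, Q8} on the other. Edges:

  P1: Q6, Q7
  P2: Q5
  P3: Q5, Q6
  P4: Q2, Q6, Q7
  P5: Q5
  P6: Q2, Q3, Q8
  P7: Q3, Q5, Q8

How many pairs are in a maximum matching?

6

Unit-capacity flow: source→left, listed edges, right→sink; max matching = max flow.
Augmenting path P1→Q6 (+1); matched 1.
Augmenting path P2→Q5 (+1); matched 2.
Augmenting path P4→Q2 (+1); matched 3.
Augmenting path P6→Q3 (+1); matched 4.
Augmenting path P7→Q8 (+1); matched 5.
Augmenting path P3→Q6→P1→Q7 (+1); matched 6.
No augmenting path remains; maximum matching = 6.
König certificate: {P1, P3, P4, P6, P7, Q5} is a vertex cover of size 6 (every listed pair touches it), so no matching can be larger.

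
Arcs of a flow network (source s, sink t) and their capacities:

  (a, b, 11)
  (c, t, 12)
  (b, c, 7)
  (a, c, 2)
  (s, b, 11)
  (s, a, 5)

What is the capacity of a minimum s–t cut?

Augment s→a→c→t: bottleneck 2, flow now 2.
Augment s→b→c→t: bottleneck 7, flow now 9.
No augmenting path remains; maximum flow = 9.
By max-flow min-cut, the minimum cut capacity equals the max flow.
In the residual graph, reachable from s: {s, a, b}.
Min-cut edges: a→c (2), b→c (7); capacity 2 + 7 = 9.

9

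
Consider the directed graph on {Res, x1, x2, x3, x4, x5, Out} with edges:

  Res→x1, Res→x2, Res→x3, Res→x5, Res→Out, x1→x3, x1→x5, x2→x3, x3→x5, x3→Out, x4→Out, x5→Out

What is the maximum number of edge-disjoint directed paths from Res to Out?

Assign every edge capacity 1; by Menger, the answer equals the max flow.
Path Res→Out (+1); total 1.
Path Res→x3→Out (+1); total 2.
Path Res→x5→Out (+1); total 3.
No residual Res→Out path; max flow = 3.
Certifying cut of size 3: {Res→Out, x3→Out, x5→Out}.

3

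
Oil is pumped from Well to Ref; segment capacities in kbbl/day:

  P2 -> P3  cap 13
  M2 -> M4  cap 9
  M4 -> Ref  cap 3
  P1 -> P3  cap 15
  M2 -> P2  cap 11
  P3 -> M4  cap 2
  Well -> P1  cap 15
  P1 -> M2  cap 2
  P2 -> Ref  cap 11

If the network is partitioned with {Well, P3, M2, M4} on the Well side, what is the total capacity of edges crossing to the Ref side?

Edges leaving {Well, P3, M2, M4}: Well→P1 (15), M2→P2 (11), M4→Ref (3).
Cut capacity = 15 + 11 + 3 = 29.

29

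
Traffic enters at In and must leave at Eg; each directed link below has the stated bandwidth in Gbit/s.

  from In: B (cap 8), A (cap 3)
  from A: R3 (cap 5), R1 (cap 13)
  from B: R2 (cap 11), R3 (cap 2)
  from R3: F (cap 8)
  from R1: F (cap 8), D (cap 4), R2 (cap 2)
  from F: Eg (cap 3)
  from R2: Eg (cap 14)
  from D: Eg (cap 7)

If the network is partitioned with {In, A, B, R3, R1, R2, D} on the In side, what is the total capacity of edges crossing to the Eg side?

37

Edges leaving {In, A, B, R3, R1, R2, D}: R3→F (8), R1→F (8), R2→Eg (14), D→Eg (7).
Cut capacity = 8 + 8 + 14 + 7 = 37.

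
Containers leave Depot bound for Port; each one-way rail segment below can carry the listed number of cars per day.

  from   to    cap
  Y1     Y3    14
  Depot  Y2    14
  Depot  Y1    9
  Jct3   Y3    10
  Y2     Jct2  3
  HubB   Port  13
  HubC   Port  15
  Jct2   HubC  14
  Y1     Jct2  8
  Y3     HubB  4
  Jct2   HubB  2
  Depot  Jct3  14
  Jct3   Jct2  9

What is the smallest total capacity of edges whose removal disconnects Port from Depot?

20

Augment Depot→Y1→Jct2→HubB→Port: bottleneck 2, flow now 2.
Augment Depot→Y1→Jct2→HubC→Port: bottleneck 6, flow now 8.
Augment Depot→Y1→Y3→HubB→Port: bottleneck 1, flow now 9.
Augment Depot→Jct3→Jct2→HubC→Port: bottleneck 8, flow now 17.
Augment Depot→Jct3→Y3→HubB→Port: bottleneck 3, flow now 20.
No augmenting path remains; maximum flow = 20.
By max-flow min-cut, the minimum cut capacity equals the max flow.
In the residual graph, reachable from Depot: {Depot, Y1, Jct3, Y2, Jct2, Y3}.
Min-cut edges: Jct2→HubB (2), Jct2→HubC (14), Y3→HubB (4); capacity 2 + 14 + 4 = 20.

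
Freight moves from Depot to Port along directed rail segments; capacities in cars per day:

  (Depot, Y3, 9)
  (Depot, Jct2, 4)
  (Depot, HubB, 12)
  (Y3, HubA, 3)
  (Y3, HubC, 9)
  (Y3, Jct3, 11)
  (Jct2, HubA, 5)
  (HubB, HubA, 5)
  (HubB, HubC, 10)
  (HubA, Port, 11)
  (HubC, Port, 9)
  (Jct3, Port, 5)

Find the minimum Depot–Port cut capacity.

25

Augment Depot→Y3→HubA→Port: bottleneck 3, flow now 3.
Augment Depot→Y3→HubC→Port: bottleneck 6, flow now 9.
Augment Depot→Jct2→HubA→Port: bottleneck 4, flow now 13.
Augment Depot→HubB→HubA→Port: bottleneck 4, flow now 17.
Augment Depot→HubB→HubC→Port: bottleneck 3, flow now 20.
Augment Depot→HubB→HubA→Y3→Jct3→Port: bottleneck 1, flow now 21. (uses reverse residual edge)
Augment Depot→HubB→HubC→Y3→Jct3→Port: bottleneck 4, flow now 25. (uses reverse residual edge)
No augmenting path remains; maximum flow = 25.
By max-flow min-cut, the minimum cut capacity equals the max flow.
In the residual graph, reachable from Depot: {Depot}.
Min-cut edges: Depot→Y3 (9), Depot→Jct2 (4), Depot→HubB (12); capacity 9 + 4 + 12 = 25.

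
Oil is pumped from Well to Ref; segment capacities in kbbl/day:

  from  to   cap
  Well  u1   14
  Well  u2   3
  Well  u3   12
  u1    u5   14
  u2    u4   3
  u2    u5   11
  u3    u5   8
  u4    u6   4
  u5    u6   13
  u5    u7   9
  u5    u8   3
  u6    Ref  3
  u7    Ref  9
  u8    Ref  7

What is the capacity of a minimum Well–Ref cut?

Augment Well→u1→u5→u6→Ref: bottleneck 3, flow now 3.
Augment Well→u1→u5→u7→Ref: bottleneck 9, flow now 12.
Augment Well→u1→u5→u8→Ref: bottleneck 2, flow now 14.
Augment Well→u2→u5→u8→Ref: bottleneck 1, flow now 15.
No augmenting path remains; maximum flow = 15.
By max-flow min-cut, the minimum cut capacity equals the max flow.
In the residual graph, reachable from Well: {Well, u1, u2, u3, u4, u5, u6}.
Min-cut edges: u5→u7 (9), u5→u8 (3), u6→Ref (3); capacity 9 + 3 + 3 = 15.

15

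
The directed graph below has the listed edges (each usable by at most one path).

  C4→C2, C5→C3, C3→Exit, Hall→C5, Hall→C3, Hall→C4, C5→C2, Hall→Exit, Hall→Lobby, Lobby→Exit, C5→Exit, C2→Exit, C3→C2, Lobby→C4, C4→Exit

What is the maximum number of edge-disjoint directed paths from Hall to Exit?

5

Assign every edge capacity 1; by Menger, the answer equals the max flow.
Path Hall→Exit (+1); total 1.
Path Hall→C5→Exit (+1); total 2.
Path Hall→Lobby→Exit (+1); total 3.
Path Hall→C3→Exit (+1); total 4.
Path Hall→C4→Exit (+1); total 5.
No residual Hall→Exit path; max flow = 5.
Certifying cut of size 5: {Hall→C3, Hall→C4, Hall→C5, Hall→Exit, Hall→Lobby}.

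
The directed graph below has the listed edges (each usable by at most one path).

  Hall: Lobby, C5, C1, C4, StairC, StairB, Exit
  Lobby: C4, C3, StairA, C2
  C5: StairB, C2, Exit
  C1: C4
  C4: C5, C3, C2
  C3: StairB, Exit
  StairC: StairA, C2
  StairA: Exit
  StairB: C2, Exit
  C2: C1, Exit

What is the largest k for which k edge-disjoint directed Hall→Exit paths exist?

6

Assign every edge capacity 1; by Menger, the answer equals the max flow.
Path Hall→Exit (+1); total 1.
Path Hall→C5→Exit (+1); total 2.
Path Hall→StairB→Exit (+1); total 3.
Path Hall→Lobby→C3→Exit (+1); total 4.
Path Hall→C4→C2→Exit (+1); total 5.
Path Hall→StairC→StairA→Exit (+1); total 6.
No residual Hall→Exit path; max flow = 6.
Certifying cut of size 6: {C2→Exit, C3→Exit, C5→Exit, Hall→Exit, StairA→Exit, StairB→Exit}.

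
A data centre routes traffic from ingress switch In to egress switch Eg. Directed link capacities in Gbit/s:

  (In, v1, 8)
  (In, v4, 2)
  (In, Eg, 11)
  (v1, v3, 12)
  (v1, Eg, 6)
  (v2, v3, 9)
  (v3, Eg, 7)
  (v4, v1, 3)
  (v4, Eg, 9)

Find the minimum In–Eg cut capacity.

Augment In→Eg: bottleneck 11, flow now 11.
Augment In→v1→Eg: bottleneck 6, flow now 17.
Augment In→v4→Eg: bottleneck 2, flow now 19.
Augment In→v1→v3→Eg: bottleneck 2, flow now 21.
No augmenting path remains; maximum flow = 21.
By max-flow min-cut, the minimum cut capacity equals the max flow.
In the residual graph, reachable from In: {In}.
Min-cut edges: In→v1 (8), In→v4 (2), In→Eg (11); capacity 8 + 2 + 11 = 21.

21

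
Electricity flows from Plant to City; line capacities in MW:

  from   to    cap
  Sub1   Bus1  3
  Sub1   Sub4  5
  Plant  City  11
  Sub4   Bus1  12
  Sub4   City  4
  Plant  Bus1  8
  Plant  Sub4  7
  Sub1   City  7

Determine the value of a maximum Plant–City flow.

Augment Plant→City: bottleneck 11, flow now 11.
Augment Plant→Sub4→City: bottleneck 4, flow now 15.
No augmenting path remains; maximum flow = 15.
In the residual graph, reachable from Plant: {Plant, Sub4, Bus1}.
Min-cut edges: Plant→City (11), Sub4→City (4); capacity 11 + 4 = 15.
This cut is saturated, so no flow can exceed 15.

15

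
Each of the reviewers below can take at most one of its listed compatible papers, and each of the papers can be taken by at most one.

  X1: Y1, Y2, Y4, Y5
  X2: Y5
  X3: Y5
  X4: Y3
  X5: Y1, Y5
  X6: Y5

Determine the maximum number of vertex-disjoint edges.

4

Unit-capacity flow: source→left, listed edges, right→sink; max matching = max flow.
Augmenting path X1→Y1 (+1); matched 1.
Augmenting path X2→Y5 (+1); matched 2.
Augmenting path X4→Y3 (+1); matched 3.
Augmenting path X5→Y1→X1→Y2 (+1); matched 4.
No augmenting path remains; maximum matching = 4.
König certificate: {X1, X4, X5, Y5} is a vertex cover of size 4 (every listed pair touches it), so no matching can be larger.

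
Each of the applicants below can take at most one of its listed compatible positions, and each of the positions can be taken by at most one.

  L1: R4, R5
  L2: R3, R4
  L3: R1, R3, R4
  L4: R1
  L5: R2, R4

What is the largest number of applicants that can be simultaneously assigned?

5

Unit-capacity flow: source→left, listed edges, right→sink; max matching = max flow.
Augmenting path L1→R4 (+1); matched 1.
Augmenting path L2→R3 (+1); matched 2.
Augmenting path L3→R1 (+1); matched 3.
Augmenting path L5→R2 (+1); matched 4.
Augmenting path L4→R1→L3→R4→L1→R5 (+1); matched 5.
No augmenting path remains; maximum matching = 5.
König certificate: {L1, L2, L3, L4, L5} is a vertex cover of size 5 (every listed pair touches it), so no matching can be larger.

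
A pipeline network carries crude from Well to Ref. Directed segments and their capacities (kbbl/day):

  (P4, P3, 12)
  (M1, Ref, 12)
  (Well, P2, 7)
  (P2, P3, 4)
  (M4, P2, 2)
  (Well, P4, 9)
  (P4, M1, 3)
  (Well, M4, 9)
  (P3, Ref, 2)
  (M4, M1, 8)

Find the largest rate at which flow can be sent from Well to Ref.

Augment Well→M4→M1→Ref: bottleneck 8, flow now 8.
Augment Well→P2→P3→Ref: bottleneck 2, flow now 10.
Augment Well→P4→M1→Ref: bottleneck 3, flow now 13.
No augmenting path remains; maximum flow = 13.
In the residual graph, reachable from Well: {Well, M4, P2, P4, P3}.
Min-cut edges: M4→M1 (8), P4→M1 (3), P3→Ref (2); capacity 8 + 3 + 2 = 13.
This cut is saturated, so no flow can exceed 13.

13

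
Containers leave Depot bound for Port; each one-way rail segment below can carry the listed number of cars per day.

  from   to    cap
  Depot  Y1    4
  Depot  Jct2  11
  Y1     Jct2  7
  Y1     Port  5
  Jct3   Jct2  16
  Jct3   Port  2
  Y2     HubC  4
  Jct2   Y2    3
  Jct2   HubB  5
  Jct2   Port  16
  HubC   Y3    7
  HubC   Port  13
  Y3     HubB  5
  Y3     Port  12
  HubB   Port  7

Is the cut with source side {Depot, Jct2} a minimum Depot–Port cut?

No — its capacity is 28, but the minimum cut has capacity 15.

Given cut capacity: 4 + 3 + 5 + 16 = 28.
Augment Depot→Y1→Port: bottleneck 4, flow now 4.
Augment Depot→Jct2→Port: bottleneck 11, flow now 15.
No augmenting path remains; maximum flow = 15.
In the residual graph, reachable from Depot: {Depot}.
Min-cut edges: Depot→Y1 (4), Depot→Jct2 (11); capacity 4 + 11 = 15.
Cut capacity 28 exceeds the max flow 15, so it is not minimum.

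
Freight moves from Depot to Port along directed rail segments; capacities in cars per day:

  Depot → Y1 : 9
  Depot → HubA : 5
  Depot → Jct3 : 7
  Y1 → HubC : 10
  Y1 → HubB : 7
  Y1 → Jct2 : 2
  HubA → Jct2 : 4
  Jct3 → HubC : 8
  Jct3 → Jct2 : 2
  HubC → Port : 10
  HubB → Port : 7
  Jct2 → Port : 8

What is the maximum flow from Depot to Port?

20

Augment Depot→Y1→HubC→Port: bottleneck 9, flow now 9.
Augment Depot→HubA→Jct2→Port: bottleneck 4, flow now 13.
Augment Depot→Jct3→HubC→Port: bottleneck 1, flow now 14.
Augment Depot→Jct3→Jct2→Port: bottleneck 2, flow now 16.
Augment Depot→Jct3→HubC→Y1→HubB→Port: bottleneck 4, flow now 20. (uses reverse residual edge)
No augmenting path remains; maximum flow = 20.
In the residual graph, reachable from Depot: {Depot, HubA}.
Min-cut edges: Depot→Y1 (9), Depot→Jct3 (7), HubA→Jct2 (4); capacity 9 + 7 + 4 = 20.
This cut is saturated, so no flow can exceed 20.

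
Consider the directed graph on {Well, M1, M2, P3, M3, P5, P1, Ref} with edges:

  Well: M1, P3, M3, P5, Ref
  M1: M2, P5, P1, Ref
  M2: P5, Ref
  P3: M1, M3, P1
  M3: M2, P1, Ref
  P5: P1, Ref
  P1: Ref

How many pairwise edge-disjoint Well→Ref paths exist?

5

Assign every edge capacity 1; by Menger, the answer equals the max flow.
Path Well→Ref (+1); total 1.
Path Well→M1→Ref (+1); total 2.
Path Well→M3→Ref (+1); total 3.
Path Well→P5→Ref (+1); total 4.
Path Well→P3→P1→Ref (+1); total 5.
No residual Well→Ref path; max flow = 5.
Certifying cut of size 5: {Well→M1, Well→M3, Well→P3, Well→P5, Well→Ref}.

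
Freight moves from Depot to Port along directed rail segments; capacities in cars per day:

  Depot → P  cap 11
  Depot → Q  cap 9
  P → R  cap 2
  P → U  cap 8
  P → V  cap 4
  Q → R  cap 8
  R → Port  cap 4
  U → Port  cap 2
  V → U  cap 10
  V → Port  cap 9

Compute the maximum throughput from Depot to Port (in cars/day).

Augment Depot→P→R→Port: bottleneck 2, flow now 2.
Augment Depot→P→U→Port: bottleneck 2, flow now 4.
Augment Depot→P→V→Port: bottleneck 4, flow now 8.
Augment Depot→Q→R→Port: bottleneck 2, flow now 10.
No augmenting path remains; maximum flow = 10.
In the residual graph, reachable from Depot: {Depot, P, Q, R, U}.
Min-cut edges: P→V (4), R→Port (4), U→Port (2); capacity 4 + 4 + 2 = 10.
This cut is saturated, so no flow can exceed 10.

10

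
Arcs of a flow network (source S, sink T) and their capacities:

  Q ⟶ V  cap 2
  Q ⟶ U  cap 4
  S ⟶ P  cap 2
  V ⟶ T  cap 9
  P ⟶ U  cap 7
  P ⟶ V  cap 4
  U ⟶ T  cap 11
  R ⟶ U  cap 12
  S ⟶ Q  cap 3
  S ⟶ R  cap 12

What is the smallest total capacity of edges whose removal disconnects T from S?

15

Augment S→P→U→T: bottleneck 2, flow now 2.
Augment S→Q→U→T: bottleneck 3, flow now 5.
Augment S→R→U→T: bottleneck 6, flow now 11.
Augment S→R→U→P→V→T: bottleneck 2, flow now 13. (uses reverse residual edge)
Augment S→R→U→Q→V→T: bottleneck 2, flow now 15. (uses reverse residual edge)
No augmenting path remains; maximum flow = 15.
By max-flow min-cut, the minimum cut capacity equals the max flow.
In the residual graph, reachable from S: {S, Q, R, U}.
Min-cut edges: S→P (2), Q→V (2), U→T (11); capacity 2 + 2 + 11 = 15.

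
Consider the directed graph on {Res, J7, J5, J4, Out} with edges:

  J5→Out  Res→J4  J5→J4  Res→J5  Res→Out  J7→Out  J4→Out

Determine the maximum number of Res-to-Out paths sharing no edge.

3

Assign every edge capacity 1; by Menger, the answer equals the max flow.
Path Res→Out (+1); total 1.
Path Res→J5→Out (+1); total 2.
Path Res→J4→Out (+1); total 3.
No residual Res→Out path; max flow = 3.
Certifying cut of size 3: {Res→J4, Res→J5, Res→Out}.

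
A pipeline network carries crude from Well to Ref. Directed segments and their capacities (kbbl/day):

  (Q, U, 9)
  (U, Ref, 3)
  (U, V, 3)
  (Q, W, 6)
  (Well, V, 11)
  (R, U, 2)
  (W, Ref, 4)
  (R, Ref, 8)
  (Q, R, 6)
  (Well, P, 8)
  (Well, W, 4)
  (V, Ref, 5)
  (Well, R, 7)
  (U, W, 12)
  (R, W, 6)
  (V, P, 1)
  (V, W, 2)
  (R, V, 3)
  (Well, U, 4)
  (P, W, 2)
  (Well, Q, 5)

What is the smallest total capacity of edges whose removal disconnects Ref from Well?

20

Augment Well→R→Ref: bottleneck 7, flow now 7.
Augment Well→U→Ref: bottleneck 3, flow now 10.
Augment Well→V→Ref: bottleneck 5, flow now 15.
Augment Well→W→Ref: bottleneck 4, flow now 19.
Augment Well→Q→R→Ref: bottleneck 1, flow now 20.
No augmenting path remains; maximum flow = 20.
By max-flow min-cut, the minimum cut capacity equals the max flow.
In the residual graph, reachable from Well: {Well, P, Q, R, U, V, W}.
Min-cut edges: R→Ref (8), U→Ref (3), V→Ref (5), W→Ref (4); capacity 8 + 3 + 5 + 4 = 20.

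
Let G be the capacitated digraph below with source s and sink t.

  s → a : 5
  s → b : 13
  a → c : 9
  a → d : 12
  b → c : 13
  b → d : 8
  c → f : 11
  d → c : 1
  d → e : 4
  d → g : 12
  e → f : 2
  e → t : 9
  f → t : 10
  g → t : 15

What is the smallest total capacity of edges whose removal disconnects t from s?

Augment s→a→c→f→t: bottleneck 5, flow now 5.
Augment s→b→c→f→t: bottleneck 5, flow now 10.
Augment s→b→d→e→t: bottleneck 4, flow now 14.
Augment s→b→d→g→t: bottleneck 4, flow now 18.
No augmenting path remains; maximum flow = 18.
By max-flow min-cut, the minimum cut capacity equals the max flow.
In the residual graph, reachable from s: {s}.
Min-cut edges: s→a (5), s→b (13); capacity 5 + 13 = 18.

18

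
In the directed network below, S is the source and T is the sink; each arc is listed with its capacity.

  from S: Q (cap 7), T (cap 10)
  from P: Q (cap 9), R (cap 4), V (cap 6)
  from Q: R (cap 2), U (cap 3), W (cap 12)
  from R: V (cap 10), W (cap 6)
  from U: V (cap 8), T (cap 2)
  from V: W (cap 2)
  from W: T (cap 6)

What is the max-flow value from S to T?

Augment S→T: bottleneck 10, flow now 10.
Augment S→Q→U→T: bottleneck 2, flow now 12.
Augment S→Q→W→T: bottleneck 5, flow now 17.
No augmenting path remains; maximum flow = 17.
In the residual graph, reachable from S: {S}.
Min-cut edges: S→Q (7), S→T (10); capacity 7 + 10 = 17.
This cut is saturated, so no flow can exceed 17.

17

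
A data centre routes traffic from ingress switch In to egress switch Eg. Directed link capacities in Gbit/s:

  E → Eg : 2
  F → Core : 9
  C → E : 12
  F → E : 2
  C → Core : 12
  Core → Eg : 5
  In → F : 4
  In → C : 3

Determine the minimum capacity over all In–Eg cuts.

7

Augment In→F→Core→Eg: bottleneck 4, flow now 4.
Augment In→C→Core→Eg: bottleneck 1, flow now 5.
Augment In→C→E→Eg: bottleneck 2, flow now 7.
No augmenting path remains; maximum flow = 7.
By max-flow min-cut, the minimum cut capacity equals the max flow.
In the residual graph, reachable from In: {In}.
Min-cut edges: In→F (4), In→C (3); capacity 4 + 3 = 7.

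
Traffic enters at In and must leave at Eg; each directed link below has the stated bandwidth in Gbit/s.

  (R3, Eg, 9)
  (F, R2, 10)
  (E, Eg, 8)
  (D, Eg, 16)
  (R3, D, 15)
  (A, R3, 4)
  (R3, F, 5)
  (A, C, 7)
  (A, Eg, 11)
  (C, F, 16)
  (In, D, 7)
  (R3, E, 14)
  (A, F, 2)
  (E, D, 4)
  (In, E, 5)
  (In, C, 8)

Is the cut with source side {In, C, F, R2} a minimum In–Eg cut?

Yes — it is a minimum cut (capacity 12).

Given cut capacity: 5 + 7 = 12.
Augment In→E→Eg: bottleneck 5, flow now 5.
Augment In→D→Eg: bottleneck 7, flow now 12.
No augmenting path remains; maximum flow = 12.
Cut capacity 12 equals the max flow, so it is a minimum cut.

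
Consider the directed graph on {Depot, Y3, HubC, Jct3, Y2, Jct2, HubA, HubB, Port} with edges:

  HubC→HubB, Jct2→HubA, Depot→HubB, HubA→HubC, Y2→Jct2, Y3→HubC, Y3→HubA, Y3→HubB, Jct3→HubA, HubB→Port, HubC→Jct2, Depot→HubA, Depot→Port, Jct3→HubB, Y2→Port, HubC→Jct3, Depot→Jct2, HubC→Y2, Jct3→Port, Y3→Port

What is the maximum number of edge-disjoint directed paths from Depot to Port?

3

Assign every edge capacity 1; by Menger, the answer equals the max flow.
Path Depot→Port (+1); total 1.
Path Depot→HubB→Port (+1); total 2.
Path Depot→HubA→HubC→Jct3→Port (+1); total 3.
No residual Depot→Port path; max flow = 3.
Certifying cut of size 3: {Depot→HubB, Depot→Port, HubA→HubC}.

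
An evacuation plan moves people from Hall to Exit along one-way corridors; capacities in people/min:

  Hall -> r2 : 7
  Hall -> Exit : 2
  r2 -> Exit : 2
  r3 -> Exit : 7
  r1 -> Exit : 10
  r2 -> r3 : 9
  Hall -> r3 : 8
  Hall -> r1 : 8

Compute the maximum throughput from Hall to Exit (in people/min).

Augment Hall→Exit: bottleneck 2, flow now 2.
Augment Hall→r1→Exit: bottleneck 8, flow now 10.
Augment Hall→r2→Exit: bottleneck 2, flow now 12.
Augment Hall→r3→Exit: bottleneck 7, flow now 19.
No augmenting path remains; maximum flow = 19.
In the residual graph, reachable from Hall: {Hall, r2, r3}.
Min-cut edges: Hall→r1 (8), Hall→Exit (2), r2→Exit (2), r3→Exit (7); capacity 8 + 2 + 2 + 7 = 19.
This cut is saturated, so no flow can exceed 19.

19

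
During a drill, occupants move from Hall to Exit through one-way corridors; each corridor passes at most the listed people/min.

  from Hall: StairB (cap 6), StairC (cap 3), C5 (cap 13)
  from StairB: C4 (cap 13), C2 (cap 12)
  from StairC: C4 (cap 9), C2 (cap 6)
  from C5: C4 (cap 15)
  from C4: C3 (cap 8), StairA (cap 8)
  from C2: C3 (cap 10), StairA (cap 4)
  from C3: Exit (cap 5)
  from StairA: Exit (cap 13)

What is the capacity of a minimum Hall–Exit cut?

Augment Hall→StairB→C4→C3→Exit: bottleneck 5, flow now 5.
Augment Hall→StairB→C4→StairA→Exit: bottleneck 1, flow now 6.
Augment Hall→StairC→C4→StairA→Exit: bottleneck 3, flow now 9.
Augment Hall→C5→C4→StairA→Exit: bottleneck 4, flow now 13.
Augment Hall→C5→C4→StairB→C2→StairA→Exit: bottleneck 4, flow now 17. (uses reverse residual edge)
No augmenting path remains; maximum flow = 17.
By max-flow min-cut, the minimum cut capacity equals the max flow.
In the residual graph, reachable from Hall: {Hall, StairB, StairC, C5, C4, C2, C3}.
Min-cut edges: C4→StairA (8), C2→StairA (4), C3→Exit (5); capacity 8 + 4 + 5 = 17.

17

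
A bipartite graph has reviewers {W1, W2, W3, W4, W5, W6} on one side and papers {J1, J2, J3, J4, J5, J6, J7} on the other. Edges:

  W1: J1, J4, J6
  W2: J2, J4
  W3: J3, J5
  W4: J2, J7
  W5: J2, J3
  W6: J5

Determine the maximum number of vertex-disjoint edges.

6

Unit-capacity flow: source→left, listed edges, right→sink; max matching = max flow.
Augmenting path W1→J1 (+1); matched 1.
Augmenting path W2→J2 (+1); matched 2.
Augmenting path W3→J3 (+1); matched 3.
Augmenting path W4→J7 (+1); matched 4.
Augmenting path W6→J5 (+1); matched 5.
Augmenting path W5→J2→W2→J4 (+1); matched 6.
No augmenting path remains; maximum matching = 6.
König certificate: {W1, W2, W3, W4, W5, W6} is a vertex cover of size 6 (every listed pair touches it), so no matching can be larger.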